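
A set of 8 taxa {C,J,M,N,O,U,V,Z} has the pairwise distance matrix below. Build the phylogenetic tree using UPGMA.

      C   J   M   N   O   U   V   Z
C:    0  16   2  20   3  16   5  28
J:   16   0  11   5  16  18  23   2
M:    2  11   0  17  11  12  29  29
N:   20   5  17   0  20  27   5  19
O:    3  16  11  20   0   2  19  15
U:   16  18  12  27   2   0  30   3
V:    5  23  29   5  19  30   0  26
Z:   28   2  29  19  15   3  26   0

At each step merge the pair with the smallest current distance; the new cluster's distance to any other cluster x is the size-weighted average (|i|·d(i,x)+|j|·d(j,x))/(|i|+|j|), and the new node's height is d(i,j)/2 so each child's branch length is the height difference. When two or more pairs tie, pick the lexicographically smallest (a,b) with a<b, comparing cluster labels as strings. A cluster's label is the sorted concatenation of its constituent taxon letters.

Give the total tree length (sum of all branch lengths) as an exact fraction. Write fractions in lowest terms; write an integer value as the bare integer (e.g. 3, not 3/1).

157/4

1. join C+M (d=2) ⇒ CM; edges |C|=1, |M|=1
  updated: d(CM,J)=27/2, d(CM,N)=37/2, d(CM,O)=7, d(CM,U)=14, d(CM,V)=17, d(CM,Z)=57/2
2. join J+Z (d=2) ⇒ JZ; edges |J|=1, |Z|=1
  updated: d(CM,JZ)=21, d(JZ,N)=12, d(JZ,O)=31/2, d(JZ,U)=21/2, d(JZ,V)=49/2
3. join O+U (d=2) ⇒ OU; edges |O|=1, |U|=1
  updated: d(CM,OU)=21/2, d(JZ,OU)=13, d(N,OU)=47/2, d(OU,V)=49/2
4. join N+V (d=5) ⇒ NV; edges |N|=5/2, |V|=5/2
  updated: d(CM,NV)=71/4, d(JZ,NV)=73/4, d(NV,OU)=24
5. join CM+OU (d=21/2) ⇒ CMOU; edges |CM|=17/4, |OU|=17/4
  updated: d(CMOU,JZ)=17, d(CMOU,NV)=167/8
6. join CMOU+JZ (d=17) ⇒ CJMOUZ; edges |CMOU|=13/4, |JZ|=15/2
  updated: d(CJMOUZ,NV)=20
7. join CJMOUZ+NV (d=20) ⇒ CJMNOUVZ; edges |CJMOUZ|=3/2, |NV|=15/2
final tree: ((((C:1,M:1):17/4,(O:1,U:1):17/4):13/4,(J:1,Z:1):15/2):3/2,(N:5/2,V:5/2):15/2)
total length: 157/4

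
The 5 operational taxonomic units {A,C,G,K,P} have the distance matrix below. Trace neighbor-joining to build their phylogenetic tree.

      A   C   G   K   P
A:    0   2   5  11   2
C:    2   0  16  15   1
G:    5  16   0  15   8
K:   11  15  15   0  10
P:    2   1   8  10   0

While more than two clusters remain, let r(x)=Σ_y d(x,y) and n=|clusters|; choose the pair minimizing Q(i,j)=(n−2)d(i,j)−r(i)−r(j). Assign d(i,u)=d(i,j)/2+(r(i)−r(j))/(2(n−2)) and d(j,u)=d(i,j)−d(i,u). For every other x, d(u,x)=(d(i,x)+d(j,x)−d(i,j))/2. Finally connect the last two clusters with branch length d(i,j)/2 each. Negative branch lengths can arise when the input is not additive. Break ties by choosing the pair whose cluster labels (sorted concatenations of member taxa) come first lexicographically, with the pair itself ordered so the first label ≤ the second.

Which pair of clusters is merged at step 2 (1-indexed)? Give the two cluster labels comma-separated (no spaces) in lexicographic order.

iteration 1: select C,P (d=1, Q=-52); attach at lengths (8/3, -5/3); label the merged cluster CP
  updated: d(A,CP)=3/2, d(CP,G)=23/2, d(CP,K)=12
iteration 2: select A,CP (d=3/2, Q=-79/2); attach at lengths (-9/8, 21/8); label the merged cluster ACP
  updated: d(ACP,G)=15/2, d(ACP,K)=43/4
iteration 3: select ACP,G (d=15/2, Q=-133/4); attach at lengths (13/8, 47/8); label the merged cluster ACGP
  updated: d(ACGP,K)=73/8
iteration 4: select ACGP,K (d=73/8); attach at lengths (73/16, 73/16); label the merged cluster ACGKP
final tree: (((A:-9/8,(C:8/3,P:-5/3):21/8):13/8,G:47/8):73/16,K:73/16)
total length: 153/8

A,CP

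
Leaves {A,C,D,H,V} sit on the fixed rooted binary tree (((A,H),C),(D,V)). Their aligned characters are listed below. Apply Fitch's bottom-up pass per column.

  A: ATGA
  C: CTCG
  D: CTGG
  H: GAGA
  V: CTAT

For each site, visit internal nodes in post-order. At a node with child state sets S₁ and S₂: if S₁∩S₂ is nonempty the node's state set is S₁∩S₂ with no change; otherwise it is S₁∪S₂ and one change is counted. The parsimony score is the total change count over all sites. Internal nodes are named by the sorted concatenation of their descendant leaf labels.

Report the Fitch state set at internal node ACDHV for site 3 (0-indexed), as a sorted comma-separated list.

G

AH@0: {A} ∪ {G} = {A,G} (union, +1)
ACH@0: {A,G} ∪ {C} = {A,C,G} (union, +1)
DV@0: {C} ∩ {C} = {C} (intersection, +0)
ACDHV@0: {A,C,G} ∩ {C} = {C} (intersection, +0)
AH@1: {T} ∪ {A} = {A,T} (union, +1)
ACH@1: {A,T} ∩ {T} = {T} (intersection, +0)
DV@1: {T} ∩ {T} = {T} (intersection, +0)
ACDHV@1: {T} ∩ {T} = {T} (intersection, +0)
AH@2: {G} ∩ {G} = {G} (intersection, +0)
ACH@2: {G} ∪ {C} = {C,G} (union, +1)
DV@2: {G} ∪ {A} = {A,G} (union, +1)
ACDHV@2: {C,G} ∩ {A,G} = {G} (intersection, +0)
AH@3: {A} ∩ {A} = {A} (intersection, +0)
ACH@3: {A} ∪ {G} = {A,G} (union, +1)
DV@3: {G} ∪ {T} = {G,T} (union, +1)
ACDHV@3: {A,G} ∩ {G,T} = {G} (intersection, +0)
per-site changes: [2, 1, 2, 2]; total = 7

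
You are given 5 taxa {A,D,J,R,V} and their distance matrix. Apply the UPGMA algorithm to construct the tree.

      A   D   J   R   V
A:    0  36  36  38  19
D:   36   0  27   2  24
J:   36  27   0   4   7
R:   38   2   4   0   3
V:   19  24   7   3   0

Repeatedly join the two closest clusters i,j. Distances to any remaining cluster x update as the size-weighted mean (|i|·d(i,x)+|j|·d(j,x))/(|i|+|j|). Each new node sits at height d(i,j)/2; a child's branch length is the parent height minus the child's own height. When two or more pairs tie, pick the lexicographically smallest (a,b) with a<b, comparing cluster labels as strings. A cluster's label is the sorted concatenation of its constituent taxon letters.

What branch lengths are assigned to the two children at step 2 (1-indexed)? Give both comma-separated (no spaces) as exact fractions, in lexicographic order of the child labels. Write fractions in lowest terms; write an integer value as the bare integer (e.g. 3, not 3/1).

iteration 1: select D,R (d=2); attach at lengths (1, 1); label the merged cluster DR
  updated: d(A,DR)=37, d(DR,J)=31/2, d(DR,V)=27/2
iteration 2: select J,V (d=7); attach at lengths (7/2, 7/2); label the merged cluster JV
  updated: d(A,JV)=55/2, d(DR,JV)=29/2
iteration 3: select DR,JV (d=29/2); attach at lengths (25/4, 15/4); label the merged cluster DJRV
  updated: d(A,DJRV)=129/4
iteration 4: select A,DJRV (d=129/4); attach at lengths (129/8, 71/8); label the merged cluster ADJRV
final tree: (A:129/8,((D:1,R:1):25/4,(J:7/2,V:7/2):15/4):71/8)
total length: 44

7/2,7/2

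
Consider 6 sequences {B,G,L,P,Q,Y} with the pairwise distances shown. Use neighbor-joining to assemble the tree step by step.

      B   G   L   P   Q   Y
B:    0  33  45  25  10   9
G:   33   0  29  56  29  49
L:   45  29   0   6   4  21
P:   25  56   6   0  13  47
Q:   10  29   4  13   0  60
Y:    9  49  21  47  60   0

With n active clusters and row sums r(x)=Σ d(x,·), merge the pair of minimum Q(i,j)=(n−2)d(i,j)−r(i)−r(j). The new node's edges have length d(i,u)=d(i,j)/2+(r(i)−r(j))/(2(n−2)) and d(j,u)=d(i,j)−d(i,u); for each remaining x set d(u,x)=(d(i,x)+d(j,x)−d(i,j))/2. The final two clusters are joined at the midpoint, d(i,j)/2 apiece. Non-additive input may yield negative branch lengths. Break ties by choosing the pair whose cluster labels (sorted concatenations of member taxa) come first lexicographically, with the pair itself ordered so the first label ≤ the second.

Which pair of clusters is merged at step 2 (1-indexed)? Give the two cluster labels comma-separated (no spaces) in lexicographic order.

step 1: merge (B,Y) at d=9, Q=-272; branch lengths B→-7/2, Y→25/2; new cluster BY
  updated: d(BY,G)=73/2, d(BY,L)=57/2, d(BY,P)=63/2, d(BY,Q)=61/2
step 2: merge (BY,G) at d=73/2, Q=-168; branch lengths BY→43/3, G→133/6; new cluster BGY
  updated: d(BGY,L)=21/2, d(BGY,P)=51/2, d(BGY,Q)=23/2
step 3: merge (BGY,Q) at d=23/2, Q=-53; branch lengths BGY→21/2, Q→1; new cluster BGQY
  updated: d(BGQY,L)=3/2, d(BGQY,P)=27/2
step 4: merge (BGQY,L) at d=3/2, Q=-21; branch lengths BGQY→9/2, L→-3; new cluster BGLQY
  updated: d(BGLQY,P)=9
step 5: merge (BGLQY,P) at d=9; branch lengths BGLQY→9/2, P→9/2; new cluster BGLPQY
final tree: (((((B:-7/2,Y:25/2):43/3,G:133/6):21/2,Q:1):9/2,L:-3):9/2,P:9/2)
total length: 135/2

BY,G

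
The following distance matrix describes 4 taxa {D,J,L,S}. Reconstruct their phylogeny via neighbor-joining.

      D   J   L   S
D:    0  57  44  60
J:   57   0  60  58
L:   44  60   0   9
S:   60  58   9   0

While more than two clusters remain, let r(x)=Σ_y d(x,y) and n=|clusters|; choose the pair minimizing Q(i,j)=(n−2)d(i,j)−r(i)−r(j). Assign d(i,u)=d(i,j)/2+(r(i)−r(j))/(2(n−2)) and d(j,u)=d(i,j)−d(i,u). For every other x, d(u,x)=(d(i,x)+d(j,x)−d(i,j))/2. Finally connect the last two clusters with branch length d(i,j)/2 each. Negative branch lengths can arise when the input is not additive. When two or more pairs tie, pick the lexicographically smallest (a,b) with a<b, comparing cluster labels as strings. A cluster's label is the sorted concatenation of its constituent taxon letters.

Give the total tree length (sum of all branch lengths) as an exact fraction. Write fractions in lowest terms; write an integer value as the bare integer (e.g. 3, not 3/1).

177/2

1. join D+J (d=57, Q=-222) ⇒ DJ; edges |D|=25, |J|=32
  updated: d(DJ,L)=47/2, d(DJ,S)=61/2
2. join DJ+L (d=47/2, Q=-63) ⇒ DJL; edges |DJ|=45/2, |L|=1
  updated: d(DJL,S)=8
3. join DJL+S (d=8) ⇒ DJLS; edges |DJL|=4, |S|=4
final tree: (((D:25,J:32):45/2,L:1):4,S:4)
total length: 177/2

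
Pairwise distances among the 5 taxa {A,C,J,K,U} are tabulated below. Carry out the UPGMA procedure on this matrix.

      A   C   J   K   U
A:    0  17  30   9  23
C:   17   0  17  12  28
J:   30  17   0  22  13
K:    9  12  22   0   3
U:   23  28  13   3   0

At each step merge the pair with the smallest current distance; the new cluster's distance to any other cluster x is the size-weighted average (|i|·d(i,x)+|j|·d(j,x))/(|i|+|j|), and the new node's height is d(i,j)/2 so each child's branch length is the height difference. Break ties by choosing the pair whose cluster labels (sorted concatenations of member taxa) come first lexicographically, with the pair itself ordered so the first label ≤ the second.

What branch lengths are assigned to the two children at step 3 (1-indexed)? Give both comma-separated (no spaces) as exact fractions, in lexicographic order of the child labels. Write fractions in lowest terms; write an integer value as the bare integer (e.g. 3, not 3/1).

17/2,17/2

1. join K+U (d=3) ⇒ KU; edges |K|=3/2, |U|=3/2
  updated: d(A,KU)=16, d(C,KU)=20, d(J,KU)=35/2
2. join A+KU (d=16) ⇒ AKU; edges |A|=8, |KU|=13/2
  updated: d(AKU,C)=19, d(AKU,J)=65/3
3. join C+J (d=17) ⇒ CJ; edges |C|=17/2, |J|=17/2
  updated: d(AKU,CJ)=61/3
4. join AKU+CJ (d=61/3) ⇒ ACJKU; edges |AKU|=13/6, |CJ|=5/3
final tree: ((A:8,(K:3/2,U:3/2):13/2):13/6,(C:17/2,J:17/2):5/3)
total length: 115/3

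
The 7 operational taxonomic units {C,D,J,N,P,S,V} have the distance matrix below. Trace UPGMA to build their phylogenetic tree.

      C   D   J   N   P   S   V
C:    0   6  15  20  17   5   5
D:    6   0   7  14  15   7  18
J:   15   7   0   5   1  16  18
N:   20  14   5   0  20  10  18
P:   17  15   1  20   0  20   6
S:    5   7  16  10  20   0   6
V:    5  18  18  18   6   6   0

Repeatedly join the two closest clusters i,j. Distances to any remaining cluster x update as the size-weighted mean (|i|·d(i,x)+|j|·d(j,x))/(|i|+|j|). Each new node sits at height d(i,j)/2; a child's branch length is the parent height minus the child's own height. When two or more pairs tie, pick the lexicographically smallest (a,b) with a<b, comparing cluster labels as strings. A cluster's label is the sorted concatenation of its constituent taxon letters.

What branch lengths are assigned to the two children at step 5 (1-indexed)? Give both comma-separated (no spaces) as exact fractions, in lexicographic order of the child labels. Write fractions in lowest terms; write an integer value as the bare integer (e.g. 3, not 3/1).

step 1: merge (J,P) at d=1; branch lengths J→1/2, P→1/2; new cluster JP
  updated: d(C,JP)=16, d(D,JP)=11, d(JP,N)=25/2, d(JP,S)=18, d(JP,V)=12
step 2: merge (C,S) at d=5; branch lengths C→5/2, S→5/2; new cluster CS
  updated: d(CS,D)=13/2, d(CS,JP)=17, d(CS,N)=15, d(CS,V)=11/2
step 3: merge (CS,V) at d=11/2; branch lengths CS→1/4, V→11/4; new cluster CSV
  updated: d(CSV,D)=31/3, d(CSV,JP)=46/3, d(CSV,N)=16
step 4: merge (CSV,D) at d=31/3; branch lengths CSV→29/12, D→31/6; new cluster CDSV
  updated: d(CDSV,JP)=57/4, d(CDSV,N)=31/2
step 5: merge (JP,N) at d=25/2; branch lengths JP→23/4, N→25/4; new cluster JNP
  updated: d(CDSV,JNP)=44/3
step 6: merge (CDSV,JNP) at d=44/3; branch lengths CDSV→13/6, JNP→13/12; new cluster CDJNPSV
final tree: ((((C:5/2,S:5/2):1/4,V:11/4):29/12,D:31/6):13/6,((J:1/2,P:1/2):23/4,N:25/4):13/12)
total length: 191/6

23/4,25/4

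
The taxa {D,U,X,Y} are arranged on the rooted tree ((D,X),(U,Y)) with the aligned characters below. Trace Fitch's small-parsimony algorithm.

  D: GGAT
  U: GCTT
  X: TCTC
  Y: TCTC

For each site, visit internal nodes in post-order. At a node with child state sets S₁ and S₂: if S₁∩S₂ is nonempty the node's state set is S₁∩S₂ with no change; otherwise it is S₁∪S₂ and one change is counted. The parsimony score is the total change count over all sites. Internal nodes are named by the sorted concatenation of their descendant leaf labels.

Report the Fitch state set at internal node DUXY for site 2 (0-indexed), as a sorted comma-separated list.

T

[col 0] DX: children D:{G}, X:{T} ∪→ {G,T}; cost 1
[col 0] UY: children U:{G}, Y:{T} ∪→ {G,T}; cost 1
[col 0] DUXY: children DX:{G,T}, UY:{G,T} ∩→ {G,T}; cost 0
[col 1] DX: children D:{G}, X:{C} ∪→ {C,G}; cost 1
[col 1] UY: children U:{C}, Y:{C} ∩→ {C}; cost 0
[col 1] DUXY: children DX:{C,G}, UY:{C} ∩→ {C}; cost 0
[col 2] DX: children D:{A}, X:{T} ∪→ {A,T}; cost 1
[col 2] UY: children U:{T}, Y:{T} ∩→ {T}; cost 0
[col 2] DUXY: children DX:{A,T}, UY:{T} ∩→ {T}; cost 0
[col 3] DX: children D:{T}, X:{C} ∪→ {C,T}; cost 1
[col 3] UY: children U:{T}, Y:{C} ∪→ {C,T}; cost 1
[col 3] DUXY: children DX:{C,T}, UY:{C,T} ∩→ {C,T}; cost 0
per-site changes: [2, 1, 1, 2]; total = 6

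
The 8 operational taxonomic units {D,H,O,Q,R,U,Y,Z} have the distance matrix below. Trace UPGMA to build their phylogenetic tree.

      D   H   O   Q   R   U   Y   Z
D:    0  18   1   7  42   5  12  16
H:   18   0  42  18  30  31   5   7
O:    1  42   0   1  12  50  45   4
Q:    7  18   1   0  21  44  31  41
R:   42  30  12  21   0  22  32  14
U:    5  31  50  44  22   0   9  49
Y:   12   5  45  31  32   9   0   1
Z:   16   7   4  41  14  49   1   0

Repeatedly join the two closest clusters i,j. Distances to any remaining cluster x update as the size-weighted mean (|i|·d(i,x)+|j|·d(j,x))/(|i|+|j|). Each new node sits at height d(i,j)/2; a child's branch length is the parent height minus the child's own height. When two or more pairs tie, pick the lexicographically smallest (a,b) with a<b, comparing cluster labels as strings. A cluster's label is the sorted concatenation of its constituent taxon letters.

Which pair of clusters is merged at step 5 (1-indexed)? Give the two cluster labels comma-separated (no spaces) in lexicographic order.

R,U

step 1: merge (D,O) at d=1; branch lengths D→1/2, O→1/2; new cluster DO
  updated: d(DO,H)=30, d(DO,Q)=4, d(DO,R)=27, d(DO,U)=55/2, d(DO,Y)=57/2, d(DO,Z)=10
step 2: merge (Y,Z) at d=1; branch lengths Y→1/2, Z→1/2; new cluster YZ
  updated: d(DO,YZ)=77/4, d(H,YZ)=6, d(Q,YZ)=36, d(R,YZ)=23, d(U,YZ)=29
step 3: merge (DO,Q) at d=4; branch lengths DO→3/2, Q→2; new cluster DOQ
  updated: d(DOQ,H)=26, d(DOQ,R)=25, d(DOQ,U)=33, d(DOQ,YZ)=149/6
step 4: merge (H,YZ) at d=6; branch lengths H→3, YZ→5/2; new cluster HYZ
  updated: d(DOQ,HYZ)=227/9, d(HYZ,R)=76/3, d(HYZ,U)=89/3
step 5: merge (R,U) at d=22; branch lengths R→11, U→11; new cluster RU
  updated: d(DOQ,RU)=29, d(HYZ,RU)=55/2
step 6: merge (DOQ,HYZ) at d=227/9; branch lengths DOQ→191/18, HYZ→173/18; new cluster DHOQYZ
  updated: d(DHOQYZ,RU)=113/4
step 7: merge (DHOQYZ,RU) at d=113/4; branch lengths DHOQYZ→109/72, RU→25/8; new cluster DHOQRUYZ
final tree: ((((D:1/2,O:1/2):3/2,Q:2):191/18,(H:3,(Y:1/2,Z:1/2):5/2):173/18):109/72,(R:11,U:11):25/8)
total length: 2083/36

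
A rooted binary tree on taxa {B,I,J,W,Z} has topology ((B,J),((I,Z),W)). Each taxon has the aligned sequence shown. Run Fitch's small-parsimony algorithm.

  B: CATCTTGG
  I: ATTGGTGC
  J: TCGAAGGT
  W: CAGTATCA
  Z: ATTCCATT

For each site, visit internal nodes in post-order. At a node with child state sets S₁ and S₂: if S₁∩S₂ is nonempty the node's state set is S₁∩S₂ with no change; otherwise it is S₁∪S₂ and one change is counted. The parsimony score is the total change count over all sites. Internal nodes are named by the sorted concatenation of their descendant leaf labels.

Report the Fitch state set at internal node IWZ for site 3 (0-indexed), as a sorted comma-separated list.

C,G,T

BJ@0: {C} ∪ {T} = {C,T} (union, +1)
IZ@0: {A} ∩ {A} = {A} (intersection, +0)
IWZ@0: {A} ∪ {C} = {A,C} (union, +1)
BIJWZ@0: {C,T} ∩ {A,C} = {C} (intersection, +0)
BJ@1: {A} ∪ {C} = {A,C} (union, +1)
IZ@1: {T} ∩ {T} = {T} (intersection, +0)
IWZ@1: {T} ∪ {A} = {A,T} (union, +1)
BIJWZ@1: {A,C} ∩ {A,T} = {A} (intersection, +0)
BJ@2: {T} ∪ {G} = {G,T} (union, +1)
IZ@2: {T} ∩ {T} = {T} (intersection, +0)
IWZ@2: {T} ∪ {G} = {G,T} (union, +1)
BIJWZ@2: {G,T} ∩ {G,T} = {G,T} (intersection, +0)
BJ@3: {C} ∪ {A} = {A,C} (union, +1)
IZ@3: {G} ∪ {C} = {C,G} (union, +1)
IWZ@3: {C,G} ∪ {T} = {C,G,T} (union, +1)
BIJWZ@3: {A,C} ∩ {C,G,T} = {C} (intersection, +0)
BJ@4: {T} ∪ {A} = {A,T} (union, +1)
IZ@4: {G} ∪ {C} = {C,G} (union, +1)
IWZ@4: {C,G} ∪ {A} = {A,C,G} (union, +1)
BIJWZ@4: {A,T} ∩ {A,C,G} = {A} (intersection, +0)
BJ@5: {T} ∪ {G} = {G,T} (union, +1)
IZ@5: {T} ∪ {A} = {A,T} (union, +1)
IWZ@5: {A,T} ∩ {T} = {T} (intersection, +0)
BIJWZ@5: {G,T} ∩ {T} = {T} (intersection, +0)
BJ@6: {G} ∩ {G} = {G} (intersection, +0)
IZ@6: {G} ∪ {T} = {G,T} (union, +1)
IWZ@6: {G,T} ∪ {C} = {C,G,T} (union, +1)
BIJWZ@6: {G} ∩ {C,G,T} = {G} (intersection, +0)
BJ@7: {G} ∪ {T} = {G,T} (union, +1)
IZ@7: {C} ∪ {T} = {C,T} (union, +1)
IWZ@7: {C,T} ∪ {A} = {A,C,T} (union, +1)
BIJWZ@7: {G,T} ∩ {A,C,T} = {T} (intersection, +0)
per-site changes: [2, 2, 2, 3, 3, 2, 2, 3]; total = 19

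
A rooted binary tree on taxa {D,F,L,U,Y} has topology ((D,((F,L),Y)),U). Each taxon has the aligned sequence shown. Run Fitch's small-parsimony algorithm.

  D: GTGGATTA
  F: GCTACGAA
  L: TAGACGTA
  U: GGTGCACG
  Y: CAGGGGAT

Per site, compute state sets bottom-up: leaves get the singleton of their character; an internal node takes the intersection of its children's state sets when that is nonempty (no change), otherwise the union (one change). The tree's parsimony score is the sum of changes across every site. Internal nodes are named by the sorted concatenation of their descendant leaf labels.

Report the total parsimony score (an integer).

FL@0: {G} ∪ {T} = {G,T} (union, +1)
FLY@0: {G,T} ∪ {C} = {C,G,T} (union, +1)
DFLY@0: {G} ∩ {C,G,T} = {G} (intersection, +0)
DFLUY@0: {G} ∩ {G} = {G} (intersection, +0)
FL@1: {C} ∪ {A} = {A,C} (union, +1)
FLY@1: {A,C} ∩ {A} = {A} (intersection, +0)
DFLY@1: {T} ∪ {A} = {A,T} (union, +1)
DFLUY@1: {A,T} ∪ {G} = {A,G,T} (union, +1)
FL@2: {T} ∪ {G} = {G,T} (union, +1)
FLY@2: {G,T} ∩ {G} = {G} (intersection, +0)
DFLY@2: {G} ∩ {G} = {G} (intersection, +0)
DFLUY@2: {G} ∪ {T} = {G,T} (union, +1)
FL@3: {A} ∩ {A} = {A} (intersection, +0)
FLY@3: {A} ∪ {G} = {A,G} (union, +1)
DFLY@3: {G} ∩ {A,G} = {G} (intersection, +0)
DFLUY@3: {G} ∩ {G} = {G} (intersection, +0)
FL@4: {C} ∩ {C} = {C} (intersection, +0)
FLY@4: {C} ∪ {G} = {C,G} (union, +1)
DFLY@4: {A} ∪ {C,G} = {A,C,G} (union, +1)
DFLUY@4: {A,C,G} ∩ {C} = {C} (intersection, +0)
FL@5: {G} ∩ {G} = {G} (intersection, +0)
FLY@5: {G} ∩ {G} = {G} (intersection, +0)
DFLY@5: {T} ∪ {G} = {G,T} (union, +1)
DFLUY@5: {G,T} ∪ {A} = {A,G,T} (union, +1)
FL@6: {A} ∪ {T} = {A,T} (union, +1)
FLY@6: {A,T} ∩ {A} = {A} (intersection, +0)
DFLY@6: {T} ∪ {A} = {A,T} (union, +1)
DFLUY@6: {A,T} ∪ {C} = {A,C,T} (union, +1)
FL@7: {A} ∩ {A} = {A} (intersection, +0)
FLY@7: {A} ∪ {T} = {A,T} (union, +1)
DFLY@7: {A} ∩ {A,T} = {A} (intersection, +0)
DFLUY@7: {A} ∪ {G} = {A,G} (union, +1)
per-site changes: [2, 3, 2, 1, 2, 2, 3, 2]; total = 17

17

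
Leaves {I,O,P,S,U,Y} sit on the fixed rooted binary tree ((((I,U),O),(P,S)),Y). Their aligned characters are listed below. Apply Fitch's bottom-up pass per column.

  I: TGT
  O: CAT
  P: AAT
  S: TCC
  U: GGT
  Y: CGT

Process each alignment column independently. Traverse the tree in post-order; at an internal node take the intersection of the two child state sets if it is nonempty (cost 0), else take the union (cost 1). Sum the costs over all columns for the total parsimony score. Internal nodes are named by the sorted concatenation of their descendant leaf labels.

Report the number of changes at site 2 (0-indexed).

IU@0: {T} ∪ {G} = {G,T} (union, +1)
IOU@0: {G,T} ∪ {C} = {C,G,T} (union, +1)
PS@0: {A} ∪ {T} = {A,T} (union, +1)
IOPSU@0: {C,G,T} ∩ {A,T} = {T} (intersection, +0)
IOPSUY@0: {T} ∪ {C} = {C,T} (union, +1)
IU@1: {G} ∩ {G} = {G} (intersection, +0)
IOU@1: {G} ∪ {A} = {A,G} (union, +1)
PS@1: {A} ∪ {C} = {A,C} (union, +1)
IOPSU@1: {A,G} ∩ {A,C} = {A} (intersection, +0)
IOPSUY@1: {A} ∪ {G} = {A,G} (union, +1)
IU@2: {T} ∩ {T} = {T} (intersection, +0)
IOU@2: {T} ∩ {T} = {T} (intersection, +0)
PS@2: {T} ∪ {C} = {C,T} (union, +1)
IOPSU@2: {T} ∩ {C,T} = {T} (intersection, +0)
IOPSUY@2: {T} ∩ {T} = {T} (intersection, +0)
per-site changes: [4, 3, 1]; total = 8

1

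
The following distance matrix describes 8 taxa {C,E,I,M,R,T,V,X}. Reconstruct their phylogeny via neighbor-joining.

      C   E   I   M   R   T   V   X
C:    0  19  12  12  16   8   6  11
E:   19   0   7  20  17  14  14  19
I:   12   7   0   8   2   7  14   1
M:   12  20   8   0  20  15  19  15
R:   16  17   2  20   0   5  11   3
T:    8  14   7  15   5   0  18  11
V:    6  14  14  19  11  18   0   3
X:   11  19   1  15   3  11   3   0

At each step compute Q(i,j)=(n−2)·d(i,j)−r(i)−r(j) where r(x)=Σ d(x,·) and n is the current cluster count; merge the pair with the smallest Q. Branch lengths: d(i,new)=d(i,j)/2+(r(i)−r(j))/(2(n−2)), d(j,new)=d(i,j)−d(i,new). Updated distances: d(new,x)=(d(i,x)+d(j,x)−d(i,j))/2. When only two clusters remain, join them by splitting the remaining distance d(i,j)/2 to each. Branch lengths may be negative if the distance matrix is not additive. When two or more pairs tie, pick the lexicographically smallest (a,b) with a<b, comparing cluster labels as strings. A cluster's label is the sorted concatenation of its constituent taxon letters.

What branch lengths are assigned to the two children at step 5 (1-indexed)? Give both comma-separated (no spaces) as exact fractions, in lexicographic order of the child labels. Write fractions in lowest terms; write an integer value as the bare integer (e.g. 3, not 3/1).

step 1: merge (C,V) at d=6, Q=-133; branch lengths C→35/12, V→37/12; new cluster CV
  updated: d(CV,E)=27/2, d(CV,I)=10, d(CV,M)=25/2, d(CV,R)=21/2, d(CV,T)=10, d(CV,X)=4
step 2: merge (R,X) at d=3, Q=-191/2; branch lengths R→39/20, X→21/20; new cluster RX
  updated: d(CV,RX)=23/4, d(E,RX)=33/2, d(I,RX)=0, d(M,RX)=16, d(RX,T)=13/2
step 3: merge (I,RX) at d=0, Q=-307/4; branch lengths I→-51/32, RX→51/32; new cluster IRX
  updated: d(CV,IRX)=63/8, d(E,IRX)=47/4, d(IRX,M)=12, d(IRX,T)=27/4
step 4: merge (CV,M) at d=25/2, Q=-527/8; branch lengths CV→175/48, M→425/48; new cluster CMV
  updated: d(CMV,E)=21/2, d(CMV,IRX)=59/16, d(CMV,T)=25/4
step 5: merge (CMV,E) at d=21/2, Q=-571/16; branch lengths CMV→83/64, E→589/64; new cluster CEMV
  updated: d(CEMV,IRX)=79/32, d(CEMV,T)=39/8
step 6: merge (CEMV,IRX) at d=79/32, Q=-451/32; branch lengths CEMV→19/64, IRX→139/64; new cluster CEIMRVX
  updated: d(CEIMRVX,T)=293/64
step 7: merge (CEIMRVX,T) at d=293/64; branch lengths CEIMRVX→293/128, T→293/128; new cluster CEIMRTVX
final tree: (((((C:35/12,V:37/12):175/48,M:425/48):83/64,E:589/64):19/64,(I:-51/32,(R:39/20,X:21/20):51/32):139/64):293/128,T:293/128)
total length: 2499/64

83/64,589/64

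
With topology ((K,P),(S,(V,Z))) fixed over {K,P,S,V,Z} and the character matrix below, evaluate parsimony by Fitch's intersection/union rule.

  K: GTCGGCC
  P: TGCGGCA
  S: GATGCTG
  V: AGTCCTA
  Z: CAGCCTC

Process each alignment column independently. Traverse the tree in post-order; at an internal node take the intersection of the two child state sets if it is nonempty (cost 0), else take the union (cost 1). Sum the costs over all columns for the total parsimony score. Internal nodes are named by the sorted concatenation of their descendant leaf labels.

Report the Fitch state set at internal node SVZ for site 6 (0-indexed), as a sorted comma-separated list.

KP@0: {G} ∪ {T} = {G,T} (union, +1)
VZ@0: {A} ∪ {C} = {A,C} (union, +1)
SVZ@0: {G} ∪ {A,C} = {A,C,G} (union, +1)
KPSVZ@0: {G,T} ∩ {A,C,G} = {G} (intersection, +0)
KP@1: {T} ∪ {G} = {G,T} (union, +1)
VZ@1: {G} ∪ {A} = {A,G} (union, +1)
SVZ@1: {A} ∩ {A,G} = {A} (intersection, +0)
KPSVZ@1: {G,T} ∪ {A} = {A,G,T} (union, +1)
KP@2: {C} ∩ {C} = {C} (intersection, +0)
VZ@2: {T} ∪ {G} = {G,T} (union, +1)
SVZ@2: {T} ∩ {G,T} = {T} (intersection, +0)
KPSVZ@2: {C} ∪ {T} = {C,T} (union, +1)
KP@3: {G} ∩ {G} = {G} (intersection, +0)
VZ@3: {C} ∩ {C} = {C} (intersection, +0)
SVZ@3: {G} ∪ {C} = {C,G} (union, +1)
KPSVZ@3: {G} ∩ {C,G} = {G} (intersection, +0)
KP@4: {G} ∩ {G} = {G} (intersection, +0)
VZ@4: {C} ∩ {C} = {C} (intersection, +0)
SVZ@4: {C} ∩ {C} = {C} (intersection, +0)
KPSVZ@4: {G} ∪ {C} = {C,G} (union, +1)
KP@5: {C} ∩ {C} = {C} (intersection, +0)
VZ@5: {T} ∩ {T} = {T} (intersection, +0)
SVZ@5: {T} ∩ {T} = {T} (intersection, +0)
KPSVZ@5: {C} ∪ {T} = {C,T} (union, +1)
KP@6: {C} ∪ {A} = {A,C} (union, +1)
VZ@6: {A} ∪ {C} = {A,C} (union, +1)
SVZ@6: {G} ∪ {A,C} = {A,C,G} (union, +1)
KPSVZ@6: {A,C} ∩ {A,C,G} = {A,C} (intersection, +0)
per-site changes: [3, 3, 2, 1, 1, 1, 3]; total = 14

A,C,G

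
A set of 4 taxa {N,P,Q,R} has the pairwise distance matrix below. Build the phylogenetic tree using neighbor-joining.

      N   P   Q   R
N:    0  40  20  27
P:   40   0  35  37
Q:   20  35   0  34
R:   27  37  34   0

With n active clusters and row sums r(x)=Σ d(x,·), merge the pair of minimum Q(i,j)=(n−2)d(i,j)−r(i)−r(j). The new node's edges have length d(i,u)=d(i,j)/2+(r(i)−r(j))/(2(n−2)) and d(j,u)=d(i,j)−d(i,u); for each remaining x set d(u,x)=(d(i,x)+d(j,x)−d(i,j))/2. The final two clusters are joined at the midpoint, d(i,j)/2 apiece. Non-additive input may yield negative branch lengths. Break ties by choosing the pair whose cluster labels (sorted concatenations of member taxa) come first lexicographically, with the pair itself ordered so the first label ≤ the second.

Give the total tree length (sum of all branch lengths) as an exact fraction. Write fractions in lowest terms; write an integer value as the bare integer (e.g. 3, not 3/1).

iteration 1: select N,Q (d=20, Q=-136); attach at lengths (19/2, 21/2); label the merged cluster NQ
  updated: d(NQ,P)=55/2, d(NQ,R)=41/2
iteration 2: select NQ,P (d=55/2, Q=-85); attach at lengths (11/2, 22); label the merged cluster NPQ
  updated: d(NPQ,R)=15
iteration 3: select NPQ,R (d=15); attach at lengths (15/2, 15/2); label the merged cluster NPQR
final tree: (((N:19/2,Q:21/2):11/2,P:22):15/2,R:15/2)
total length: 125/2

125/2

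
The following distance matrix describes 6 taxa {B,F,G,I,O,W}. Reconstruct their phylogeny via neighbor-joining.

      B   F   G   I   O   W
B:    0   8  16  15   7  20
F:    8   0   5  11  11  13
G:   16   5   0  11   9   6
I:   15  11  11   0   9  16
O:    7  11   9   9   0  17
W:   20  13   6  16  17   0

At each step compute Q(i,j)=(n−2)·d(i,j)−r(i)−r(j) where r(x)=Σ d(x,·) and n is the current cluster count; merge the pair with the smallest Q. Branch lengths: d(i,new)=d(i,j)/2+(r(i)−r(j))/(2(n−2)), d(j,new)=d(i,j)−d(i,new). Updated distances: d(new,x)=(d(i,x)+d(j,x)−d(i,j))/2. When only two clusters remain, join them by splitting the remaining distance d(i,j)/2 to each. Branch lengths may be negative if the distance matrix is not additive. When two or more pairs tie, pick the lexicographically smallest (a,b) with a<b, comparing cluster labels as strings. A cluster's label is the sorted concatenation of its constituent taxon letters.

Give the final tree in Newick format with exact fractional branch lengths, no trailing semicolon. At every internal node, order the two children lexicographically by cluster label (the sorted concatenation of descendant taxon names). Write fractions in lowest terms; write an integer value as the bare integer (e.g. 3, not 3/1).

((((B:29/6,O:13/6):21/8,I:47/8):15/8,F:19/8):29/16,(G:-1/8,W:49/8):29/16)

step 1: merge (G,W) at d=6, Q=-95; branch lengths G→-1/8, W→49/8; new cluster GW
  updated: d(B,GW)=15, d(F,GW)=6, d(GW,I)=21/2, d(GW,O)=10
step 2: merge (B,O) at d=7, Q=-61; branch lengths B→29/6, O→13/6; new cluster BO
  updated: d(BO,F)=6, d(BO,GW)=9, d(BO,I)=17/2
step 3: merge (BO,I) at d=17/2, Q=-73/2; branch lengths BO→21/8, I→47/8; new cluster BIO
  updated: d(BIO,F)=17/4, d(BIO,GW)=11/2
step 4: merge (BIO,F) at d=17/4, Q=-63/4; branch lengths BIO→15/8, F→19/8; new cluster BFIO
  updated: d(BFIO,GW)=29/8
step 5: merge (BFIO,GW) at d=29/8; branch lengths BFIO→29/16, GW→29/16; new cluster BFGIOW
final tree: ((((B:29/6,O:13/6):21/8,I:47/8):15/8,F:19/8):29/16,(G:-1/8,W:49/8):29/16)
total length: 235/8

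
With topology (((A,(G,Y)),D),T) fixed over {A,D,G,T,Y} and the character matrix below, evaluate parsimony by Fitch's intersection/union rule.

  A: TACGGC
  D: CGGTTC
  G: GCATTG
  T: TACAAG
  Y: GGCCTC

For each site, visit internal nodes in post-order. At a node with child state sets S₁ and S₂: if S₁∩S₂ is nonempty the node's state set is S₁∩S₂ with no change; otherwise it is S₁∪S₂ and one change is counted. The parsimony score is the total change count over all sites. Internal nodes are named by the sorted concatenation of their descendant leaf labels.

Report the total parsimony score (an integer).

site 0, node GY: G={G} ∩ Y={G} → {G} (+0)
site 0, node AGY: A={T} ∪ GY={G} → {G,T} (+1)
site 0, node ADGY: AGY={G,T} ∪ D={C} → {C,G,T} (+1)
site 0, node ADGTY: ADGY={C,G,T} ∩ T={T} → {T} (+0)
site 1, node GY: G={C} ∪ Y={G} → {C,G} (+1)
site 1, node AGY: A={A} ∪ GY={C,G} → {A,C,G} (+1)
site 1, node ADGY: AGY={A,C,G} ∩ D={G} → {G} (+0)
site 1, node ADGTY: ADGY={G} ∪ T={A} → {A,G} (+1)
site 2, node GY: G={A} ∪ Y={C} → {A,C} (+1)
site 2, node AGY: A={C} ∩ GY={A,C} → {C} (+0)
site 2, node ADGY: AGY={C} ∪ D={G} → {C,G} (+1)
site 2, node ADGTY: ADGY={C,G} ∩ T={C} → {C} (+0)
site 3, node GY: G={T} ∪ Y={C} → {C,T} (+1)
site 3, node AGY: A={G} ∪ GY={C,T} → {C,G,T} (+1)
site 3, node ADGY: AGY={C,G,T} ∩ D={T} → {T} (+0)
site 3, node ADGTY: ADGY={T} ∪ T={A} → {A,T} (+1)
site 4, node GY: G={T} ∩ Y={T} → {T} (+0)
site 4, node AGY: A={G} ∪ GY={T} → {G,T} (+1)
site 4, node ADGY: AGY={G,T} ∩ D={T} → {T} (+0)
site 4, node ADGTY: ADGY={T} ∪ T={A} → {A,T} (+1)
site 5, node GY: G={G} ∪ Y={C} → {C,G} (+1)
site 5, node AGY: A={C} ∩ GY={C,G} → {C} (+0)
site 5, node ADGY: AGY={C} ∩ D={C} → {C} (+0)
site 5, node ADGTY: ADGY={C} ∪ T={G} → {C,G} (+1)
per-site changes: [2, 3, 2, 3, 2, 2]; total = 14

14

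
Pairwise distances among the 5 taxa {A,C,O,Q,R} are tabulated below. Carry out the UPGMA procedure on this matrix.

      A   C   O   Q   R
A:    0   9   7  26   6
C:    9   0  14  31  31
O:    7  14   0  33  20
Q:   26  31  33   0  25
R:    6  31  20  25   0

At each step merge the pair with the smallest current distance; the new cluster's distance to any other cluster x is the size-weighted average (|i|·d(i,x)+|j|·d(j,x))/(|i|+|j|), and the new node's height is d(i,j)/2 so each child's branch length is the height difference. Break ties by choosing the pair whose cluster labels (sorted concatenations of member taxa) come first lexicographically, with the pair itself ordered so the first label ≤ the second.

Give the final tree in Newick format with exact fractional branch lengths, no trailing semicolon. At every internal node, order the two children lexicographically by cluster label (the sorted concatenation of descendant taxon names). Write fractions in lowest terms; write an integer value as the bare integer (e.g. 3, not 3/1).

((((A:3,R:3):15/4,O:27/4):9/4,C:9):43/8,Q:115/8)

step 1: merge (A,R) at d=6; branch lengths A→3, R→3; new cluster AR
  updated: d(AR,C)=20, d(AR,O)=27/2, d(AR,Q)=51/2
step 2: merge (AR,O) at d=27/2; branch lengths AR→15/4, O→27/4; new cluster AOR
  updated: d(AOR,C)=18, d(AOR,Q)=28
step 3: merge (AOR,C) at d=18; branch lengths AOR→9/4, C→9; new cluster ACOR
  updated: d(ACOR,Q)=115/4
step 4: merge (ACOR,Q) at d=115/4; branch lengths ACOR→43/8, Q→115/8; new cluster ACOQR
final tree: ((((A:3,R:3):15/4,O:27/4):9/4,C:9):43/8,Q:115/8)
total length: 95/2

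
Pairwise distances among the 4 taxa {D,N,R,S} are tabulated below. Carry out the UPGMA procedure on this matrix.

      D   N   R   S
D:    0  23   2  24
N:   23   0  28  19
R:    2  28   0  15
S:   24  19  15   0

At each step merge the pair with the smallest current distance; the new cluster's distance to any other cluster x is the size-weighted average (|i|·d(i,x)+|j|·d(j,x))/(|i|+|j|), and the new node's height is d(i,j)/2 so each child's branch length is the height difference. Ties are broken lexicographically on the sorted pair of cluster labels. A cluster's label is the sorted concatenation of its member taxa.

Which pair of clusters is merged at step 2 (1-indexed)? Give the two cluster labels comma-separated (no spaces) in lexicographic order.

step 1: merge (D,R) at d=2; branch lengths D→1, R→1; new cluster DR
  updated: d(DR,N)=51/2, d(DR,S)=39/2
step 2: merge (N,S) at d=19; branch lengths N→19/2, S→19/2; new cluster NS
  updated: d(DR,NS)=45/2
step 3: merge (DR,NS) at d=45/2; branch lengths DR→41/4, NS→7/4; new cluster DNRS
final tree: ((D:1,R:1):41/4,(N:19/2,S:19/2):7/4)
total length: 33

N,S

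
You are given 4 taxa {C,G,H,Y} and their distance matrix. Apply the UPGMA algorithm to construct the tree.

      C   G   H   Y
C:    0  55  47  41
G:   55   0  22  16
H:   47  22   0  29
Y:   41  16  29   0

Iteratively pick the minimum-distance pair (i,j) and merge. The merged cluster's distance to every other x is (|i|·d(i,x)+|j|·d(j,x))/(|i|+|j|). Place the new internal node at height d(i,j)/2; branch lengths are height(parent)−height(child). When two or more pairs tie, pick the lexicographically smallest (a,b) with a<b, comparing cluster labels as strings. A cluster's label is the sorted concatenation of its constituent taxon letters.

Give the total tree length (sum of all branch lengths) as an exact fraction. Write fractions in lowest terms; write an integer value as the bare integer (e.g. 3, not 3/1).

step 1: merge (G,Y) at d=16; branch lengths G→8, Y→8; new cluster GY
  updated: d(C,GY)=48, d(GY,H)=51/2
step 2: merge (GY,H) at d=51/2; branch lengths GY→19/4, H→51/4; new cluster GHY
  updated: d(C,GHY)=143/3
step 3: merge (C,GHY) at d=143/3; branch lengths C→143/6, GHY→133/12; new cluster CGHY
final tree: (C:143/6,((G:8,Y:8):19/4,H:51/4):133/12)
total length: 821/12

821/12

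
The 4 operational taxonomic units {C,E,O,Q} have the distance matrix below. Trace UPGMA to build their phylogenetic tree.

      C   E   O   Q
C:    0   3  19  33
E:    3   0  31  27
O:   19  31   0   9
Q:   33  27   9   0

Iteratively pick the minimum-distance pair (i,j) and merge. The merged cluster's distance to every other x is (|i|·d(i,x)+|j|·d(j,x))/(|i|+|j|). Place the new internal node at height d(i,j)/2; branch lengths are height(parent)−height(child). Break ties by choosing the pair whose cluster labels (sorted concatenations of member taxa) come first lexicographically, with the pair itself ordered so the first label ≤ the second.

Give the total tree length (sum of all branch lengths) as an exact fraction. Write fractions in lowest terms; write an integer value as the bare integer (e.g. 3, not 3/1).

67/2

iteration 1: select C,E (d=3); attach at lengths (3/2, 3/2); label the merged cluster CE
  updated: d(CE,O)=25, d(CE,Q)=30
iteration 2: select O,Q (d=9); attach at lengths (9/2, 9/2); label the merged cluster OQ
  updated: d(CE,OQ)=55/2
iteration 3: select CE,OQ (d=55/2); attach at lengths (49/4, 37/4); label the merged cluster CEOQ
final tree: ((C:3/2,E:3/2):49/4,(O:9/2,Q:9/2):37/4)
total length: 67/2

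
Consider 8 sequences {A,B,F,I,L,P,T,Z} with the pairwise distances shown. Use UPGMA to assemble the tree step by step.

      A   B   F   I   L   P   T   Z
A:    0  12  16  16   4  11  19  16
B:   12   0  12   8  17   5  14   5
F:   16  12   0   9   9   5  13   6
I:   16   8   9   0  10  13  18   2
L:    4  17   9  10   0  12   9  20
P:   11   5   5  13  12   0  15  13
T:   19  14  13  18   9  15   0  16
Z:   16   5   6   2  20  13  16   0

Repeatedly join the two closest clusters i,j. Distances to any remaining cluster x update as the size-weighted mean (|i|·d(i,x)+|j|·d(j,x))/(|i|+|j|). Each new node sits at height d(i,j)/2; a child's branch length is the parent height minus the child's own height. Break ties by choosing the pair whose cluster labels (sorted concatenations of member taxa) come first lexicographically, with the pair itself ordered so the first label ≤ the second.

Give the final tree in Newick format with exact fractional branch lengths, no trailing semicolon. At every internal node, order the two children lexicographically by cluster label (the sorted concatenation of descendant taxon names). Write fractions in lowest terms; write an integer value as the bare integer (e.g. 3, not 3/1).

1. join I+Z (d=2) ⇒ IZ; edges |I|=1, |Z|=1
  updated: d(A,IZ)=16, d(B,IZ)=13/2, d(F,IZ)=15/2, d(IZ,L)=15, d(IZ,P)=13, d(IZ,T)=17
2. join A+L (d=4) ⇒ AL; edges |A|=2, |L|=2
  updated: d(AL,B)=29/2, d(AL,F)=25/2, d(AL,IZ)=31/2, d(AL,P)=23/2, d(AL,T)=14
3. join B+P (d=5) ⇒ BP; edges |B|=5/2, |P|=5/2
  updated: d(AL,BP)=13, d(BP,F)=17/2, d(BP,IZ)=39/4, d(BP,T)=29/2
4. join F+IZ (d=15/2) ⇒ FIZ; edges |F|=15/4, |IZ|=11/4
  updated: d(AL,FIZ)=29/2, d(BP,FIZ)=28/3, d(FIZ,T)=47/3
5. join BP+FIZ (d=28/3) ⇒ BFIPZ; edges |BP|=13/6, |FIZ|=11/12
  updated: d(AL,BFIPZ)=139/10, d(BFIPZ,T)=76/5
6. join AL+BFIPZ (d=139/10) ⇒ ABFILPZ; edges |AL|=99/20, |BFIPZ|=137/60
  updated: d(ABFILPZ,T)=104/7
7. join ABFILPZ+T (d=104/7) ⇒ ABFILPTZ; edges |ABFILPZ|=67/140, |T|=52/7
final tree: (((A:2,L:2):99/20,((B:5/2,P:5/2):13/6,(F:15/4,(I:1,Z:1):11/4):11/12):137/60):67/140,T:52/7)
total length: 3751/105

(((A:2,L:2):99/20,((B:5/2,P:5/2):13/6,(F:15/4,(I:1,Z:1):11/4):11/12):137/60):67/140,T:52/7)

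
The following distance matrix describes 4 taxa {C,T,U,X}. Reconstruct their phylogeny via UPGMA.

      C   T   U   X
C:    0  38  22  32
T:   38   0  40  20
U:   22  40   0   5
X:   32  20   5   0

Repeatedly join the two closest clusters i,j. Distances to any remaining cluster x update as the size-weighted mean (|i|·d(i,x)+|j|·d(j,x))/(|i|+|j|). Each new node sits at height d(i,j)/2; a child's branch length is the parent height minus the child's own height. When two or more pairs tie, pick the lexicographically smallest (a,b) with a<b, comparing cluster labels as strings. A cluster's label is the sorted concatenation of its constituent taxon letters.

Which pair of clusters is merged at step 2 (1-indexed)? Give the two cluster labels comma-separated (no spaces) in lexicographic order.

1. join U+X (d=5) ⇒ UX; edges |U|=5/2, |X|=5/2
  updated: d(C,UX)=27, d(T,UX)=30
2. join C+UX (d=27) ⇒ CUX; edges |C|=27/2, |UX|=11
  updated: d(CUX,T)=98/3
3. join CUX+T (d=98/3) ⇒ CTUX; edges |CUX|=17/6, |T|=49/3
final tree: ((C:27/2,(U:5/2,X:5/2):11):17/6,T:49/3)
total length: 146/3

C,UX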